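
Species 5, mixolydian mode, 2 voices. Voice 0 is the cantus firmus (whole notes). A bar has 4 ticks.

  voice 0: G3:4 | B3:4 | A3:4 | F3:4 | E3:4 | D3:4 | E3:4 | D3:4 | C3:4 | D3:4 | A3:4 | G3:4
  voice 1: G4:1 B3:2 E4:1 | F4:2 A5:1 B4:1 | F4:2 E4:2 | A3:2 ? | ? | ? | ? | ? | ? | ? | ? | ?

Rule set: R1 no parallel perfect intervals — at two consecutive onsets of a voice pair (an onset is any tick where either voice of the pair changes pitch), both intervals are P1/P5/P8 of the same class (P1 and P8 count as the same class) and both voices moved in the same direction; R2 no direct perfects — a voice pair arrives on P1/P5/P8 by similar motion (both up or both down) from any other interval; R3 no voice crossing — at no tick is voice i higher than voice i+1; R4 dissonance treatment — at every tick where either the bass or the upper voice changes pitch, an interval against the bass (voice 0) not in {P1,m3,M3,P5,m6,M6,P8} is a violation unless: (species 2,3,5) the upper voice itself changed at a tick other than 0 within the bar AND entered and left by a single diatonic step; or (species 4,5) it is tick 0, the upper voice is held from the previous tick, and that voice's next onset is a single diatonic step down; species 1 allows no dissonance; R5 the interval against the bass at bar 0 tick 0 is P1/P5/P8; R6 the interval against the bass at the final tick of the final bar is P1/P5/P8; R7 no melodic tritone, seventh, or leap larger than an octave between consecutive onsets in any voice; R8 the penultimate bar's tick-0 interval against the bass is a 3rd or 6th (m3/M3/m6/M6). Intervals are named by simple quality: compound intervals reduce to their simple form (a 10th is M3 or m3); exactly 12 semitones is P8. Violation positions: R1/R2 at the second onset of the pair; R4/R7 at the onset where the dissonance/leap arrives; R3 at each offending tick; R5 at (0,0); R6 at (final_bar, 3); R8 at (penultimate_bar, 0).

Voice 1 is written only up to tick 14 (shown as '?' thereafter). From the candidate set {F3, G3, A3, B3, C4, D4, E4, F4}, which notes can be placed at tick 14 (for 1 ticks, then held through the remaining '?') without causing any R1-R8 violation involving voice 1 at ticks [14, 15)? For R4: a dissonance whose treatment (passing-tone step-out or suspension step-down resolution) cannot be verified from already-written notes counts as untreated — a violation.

F3: legal
G3: violates R4
A3: legal
B3: violates R4
C4: legal
D4: legal
E4: violates R4
F4: legal

{A3, C4, D4, F3, F4}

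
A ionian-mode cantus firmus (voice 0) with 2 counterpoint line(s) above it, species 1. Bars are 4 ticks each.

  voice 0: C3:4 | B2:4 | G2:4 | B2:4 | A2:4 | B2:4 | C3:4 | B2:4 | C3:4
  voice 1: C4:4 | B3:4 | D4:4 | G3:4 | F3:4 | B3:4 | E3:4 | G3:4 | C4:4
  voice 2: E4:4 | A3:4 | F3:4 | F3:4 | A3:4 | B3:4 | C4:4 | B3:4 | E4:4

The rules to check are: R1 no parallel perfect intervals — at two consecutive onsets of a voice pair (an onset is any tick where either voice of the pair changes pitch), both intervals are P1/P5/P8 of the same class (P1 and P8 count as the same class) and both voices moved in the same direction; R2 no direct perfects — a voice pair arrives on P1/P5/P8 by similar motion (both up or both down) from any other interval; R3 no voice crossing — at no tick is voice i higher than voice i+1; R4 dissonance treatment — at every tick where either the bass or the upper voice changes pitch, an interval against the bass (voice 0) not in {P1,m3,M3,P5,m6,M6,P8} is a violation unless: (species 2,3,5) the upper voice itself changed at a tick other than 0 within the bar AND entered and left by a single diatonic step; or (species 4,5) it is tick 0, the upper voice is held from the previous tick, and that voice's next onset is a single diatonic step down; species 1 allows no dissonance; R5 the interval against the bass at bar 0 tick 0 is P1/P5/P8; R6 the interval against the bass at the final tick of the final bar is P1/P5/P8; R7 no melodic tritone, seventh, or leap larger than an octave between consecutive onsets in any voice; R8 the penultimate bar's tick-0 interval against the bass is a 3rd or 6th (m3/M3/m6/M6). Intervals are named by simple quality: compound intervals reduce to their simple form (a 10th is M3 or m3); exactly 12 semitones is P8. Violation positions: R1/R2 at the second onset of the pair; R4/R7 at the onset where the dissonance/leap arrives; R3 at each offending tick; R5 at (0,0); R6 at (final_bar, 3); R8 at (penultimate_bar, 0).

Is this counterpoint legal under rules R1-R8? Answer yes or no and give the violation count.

bar 0: v0=C3 v1=C4 v2=E4 (M3)
bar 1: v0=B2 v1=B3 v2=A3 (m7)
bar 2: v0=G2 v1=D4 v2=F3 (m7)
bar 3: v0=B2 v1=G3 v2=F3 (TT)
bar 4: v0=A2 v1=F3 v2=A3 (P8)
bar 5: v0=B2 v1=B3 v2=B3 (P8)
bar 6: v0=C3 v1=E3 v2=C4 (P8)
bar 7: v0=B2 v1=G3 v2=B3 (P8)
bar 8: v0=C3 v1=C4 v2=E4 (M3)
  R5 @ bar0.0: opens on M3
  R1 @ bar1.0: C3/C4 P8 -> B2/B3 P8 similar
  R3 @ bar1.0: B3 above A3
  R4 @ bar1.0: B2/A3 m7 untreated
  R3 @ bar1.1: B3 above A3
  R3 @ bar1.2: B3 above A3
  R3 @ bar1.3: B3 above A3
  R3 @ bar2.0: D4 above F3
  R4 @ bar2.0: G2/F3 m7 untreated
  R3 @ bar2.1: D4 above F3
  R3 @ bar2.2: D4 above F3
  R3 @ bar2.3: D4 above F3
  R3 @ bar3.0: G3 above F3
  R4 @ bar3.0: B2/F3 TT untreated
  R3 @ bar3.1: G3 above F3
  R3 @ bar3.2: G3 above F3
  R3 @ bar3.3: G3 above F3
  R1 @ bar5.0: A2/A3 P8 -> B2/B3 P8 similar
  R2 @ bar5.0: A2/F3 m6 -> B2/B3 P8 similar
  R2 @ bar5.0: F3/A3 M3 -> B3/B3 P1 similar
  R7 @ bar5.0: F3->B3 leap 6st
  R1 @ bar6.0: B2/B3 P8 -> C3/C4 P8 similar
  R1 @ bar7.0: C3/C4 P8 -> B2/B3 P8 similar
  R8 @ bar7.0: penult P8 not 3rd/6th
  R2 @ bar8.0: B2/G3 m6 -> C3/C4 P8 similar
  R6 @ bar8.3: closes on M3

No (26 violations)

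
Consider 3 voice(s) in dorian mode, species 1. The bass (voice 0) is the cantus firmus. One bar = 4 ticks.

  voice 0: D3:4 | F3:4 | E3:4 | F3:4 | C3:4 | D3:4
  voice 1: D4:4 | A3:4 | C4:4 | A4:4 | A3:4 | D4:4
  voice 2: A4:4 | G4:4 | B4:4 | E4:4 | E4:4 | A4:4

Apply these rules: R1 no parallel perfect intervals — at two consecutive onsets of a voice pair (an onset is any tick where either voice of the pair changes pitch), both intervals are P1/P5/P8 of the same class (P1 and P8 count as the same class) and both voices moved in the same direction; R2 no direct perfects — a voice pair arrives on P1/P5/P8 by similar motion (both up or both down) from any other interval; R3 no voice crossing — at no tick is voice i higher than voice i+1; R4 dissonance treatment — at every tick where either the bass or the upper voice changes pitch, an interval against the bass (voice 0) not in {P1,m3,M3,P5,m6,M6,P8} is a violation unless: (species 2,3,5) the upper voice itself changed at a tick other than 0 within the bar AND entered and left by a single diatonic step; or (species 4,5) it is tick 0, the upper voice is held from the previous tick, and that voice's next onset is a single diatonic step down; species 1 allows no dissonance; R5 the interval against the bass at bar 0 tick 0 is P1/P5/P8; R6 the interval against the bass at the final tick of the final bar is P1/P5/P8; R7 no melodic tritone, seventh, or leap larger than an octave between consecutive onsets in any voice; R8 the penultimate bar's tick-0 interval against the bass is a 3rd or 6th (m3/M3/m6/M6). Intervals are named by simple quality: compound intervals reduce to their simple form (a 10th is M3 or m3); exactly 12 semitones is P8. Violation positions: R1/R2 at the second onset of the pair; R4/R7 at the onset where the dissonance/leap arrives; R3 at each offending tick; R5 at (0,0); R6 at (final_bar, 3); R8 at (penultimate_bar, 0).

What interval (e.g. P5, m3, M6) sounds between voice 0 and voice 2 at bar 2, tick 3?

voice 0=E3 voice 2=B4 -> P5

P5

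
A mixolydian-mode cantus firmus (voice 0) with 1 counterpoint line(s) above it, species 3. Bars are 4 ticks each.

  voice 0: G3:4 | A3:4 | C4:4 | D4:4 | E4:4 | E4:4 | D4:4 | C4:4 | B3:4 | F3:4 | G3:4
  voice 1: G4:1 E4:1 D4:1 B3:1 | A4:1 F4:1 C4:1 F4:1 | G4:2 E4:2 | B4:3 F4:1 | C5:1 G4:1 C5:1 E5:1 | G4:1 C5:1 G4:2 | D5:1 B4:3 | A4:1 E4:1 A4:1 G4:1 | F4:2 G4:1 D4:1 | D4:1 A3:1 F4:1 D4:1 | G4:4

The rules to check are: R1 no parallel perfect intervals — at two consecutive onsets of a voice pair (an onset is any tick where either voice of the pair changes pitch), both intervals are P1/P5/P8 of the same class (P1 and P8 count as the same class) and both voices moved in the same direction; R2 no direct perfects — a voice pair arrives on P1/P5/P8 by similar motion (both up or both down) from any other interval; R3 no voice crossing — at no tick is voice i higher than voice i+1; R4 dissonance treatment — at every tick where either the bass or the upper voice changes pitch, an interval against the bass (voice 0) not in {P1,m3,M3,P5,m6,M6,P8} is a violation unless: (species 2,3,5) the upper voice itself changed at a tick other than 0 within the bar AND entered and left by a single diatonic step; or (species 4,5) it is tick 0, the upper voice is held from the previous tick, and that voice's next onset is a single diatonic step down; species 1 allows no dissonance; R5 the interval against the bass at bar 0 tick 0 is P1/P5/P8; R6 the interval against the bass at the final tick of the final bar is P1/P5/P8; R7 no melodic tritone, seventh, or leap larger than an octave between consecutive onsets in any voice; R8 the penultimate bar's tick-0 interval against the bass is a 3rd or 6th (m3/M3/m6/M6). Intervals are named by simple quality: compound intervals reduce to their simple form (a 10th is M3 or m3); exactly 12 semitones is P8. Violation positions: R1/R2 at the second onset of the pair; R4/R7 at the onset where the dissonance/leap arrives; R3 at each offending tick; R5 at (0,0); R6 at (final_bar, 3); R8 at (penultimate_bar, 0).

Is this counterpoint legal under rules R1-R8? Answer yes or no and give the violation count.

No (7 violations)

bar 0: v0=G3 v1=G4 (P8)
bar 1: v0=A3 v1=A4 (P8)
bar 2: v0=C4 v1=G4 (P5)
bar 3: v0=D4 v1=B4 (M6)
bar 4: v0=E4 v1=C5 (m6)
bar 5: v0=E4 v1=G4 (m3)
bar 6: v0=D4 v1=D5 (P8)
bar 7: v0=C4 v1=A4 (M6)
bar 8: v0=B3 v1=F4 (TT)
bar 9: v0=F3 v1=D4 (M6)
bar 10: v0=G3 v1=G4 (P8)
  R2 @ bar1.0: G3/B3 M3 -> A3/A4 P8 similar
  R7 @ bar1.0: B3->A4 leap 10st
  R2 @ bar2.0: A3/F4 m6 -> C4/G4 P5 similar
  R7 @ bar3.3: B4->F4 leap 6st
  R4 @ bar8.0: B3/F4 TT untreated
  R7 @ bar9.0: B3->F3 leap 6st
  R2 @ bar10.0: F3/D4 M6 -> G3/G4 P8 similar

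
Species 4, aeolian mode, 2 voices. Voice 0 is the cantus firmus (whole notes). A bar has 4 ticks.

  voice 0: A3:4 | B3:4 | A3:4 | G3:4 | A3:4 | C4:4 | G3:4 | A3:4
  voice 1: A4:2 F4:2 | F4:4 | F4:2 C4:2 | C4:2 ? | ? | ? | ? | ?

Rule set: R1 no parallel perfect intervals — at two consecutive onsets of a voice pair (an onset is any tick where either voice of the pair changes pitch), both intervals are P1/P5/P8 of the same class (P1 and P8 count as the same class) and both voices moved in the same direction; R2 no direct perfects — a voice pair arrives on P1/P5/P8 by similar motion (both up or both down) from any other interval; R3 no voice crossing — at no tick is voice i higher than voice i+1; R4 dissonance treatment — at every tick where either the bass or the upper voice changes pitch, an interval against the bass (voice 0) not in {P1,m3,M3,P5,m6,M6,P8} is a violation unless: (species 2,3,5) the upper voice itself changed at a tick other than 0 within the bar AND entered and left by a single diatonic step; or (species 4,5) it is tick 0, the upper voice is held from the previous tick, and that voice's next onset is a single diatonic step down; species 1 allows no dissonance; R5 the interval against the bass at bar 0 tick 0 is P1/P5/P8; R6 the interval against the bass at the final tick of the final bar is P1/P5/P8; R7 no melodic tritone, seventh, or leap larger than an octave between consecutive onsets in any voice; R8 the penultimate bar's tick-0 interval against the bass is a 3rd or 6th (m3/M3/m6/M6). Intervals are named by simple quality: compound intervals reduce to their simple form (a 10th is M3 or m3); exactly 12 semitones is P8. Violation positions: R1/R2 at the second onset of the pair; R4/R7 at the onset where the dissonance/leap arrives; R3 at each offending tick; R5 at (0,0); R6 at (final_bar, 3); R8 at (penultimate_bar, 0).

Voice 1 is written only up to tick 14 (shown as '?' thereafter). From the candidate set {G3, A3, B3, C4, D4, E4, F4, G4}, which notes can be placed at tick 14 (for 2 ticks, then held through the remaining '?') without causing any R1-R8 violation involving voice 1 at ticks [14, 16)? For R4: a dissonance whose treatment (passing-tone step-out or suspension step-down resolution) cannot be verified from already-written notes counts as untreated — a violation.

G3: legal
A3: violates R4
B3: legal
C4: legal
D4: legal
E4: legal
F4: violates R4
G4: legal

{B3, C4, D4, E4, G3, G4}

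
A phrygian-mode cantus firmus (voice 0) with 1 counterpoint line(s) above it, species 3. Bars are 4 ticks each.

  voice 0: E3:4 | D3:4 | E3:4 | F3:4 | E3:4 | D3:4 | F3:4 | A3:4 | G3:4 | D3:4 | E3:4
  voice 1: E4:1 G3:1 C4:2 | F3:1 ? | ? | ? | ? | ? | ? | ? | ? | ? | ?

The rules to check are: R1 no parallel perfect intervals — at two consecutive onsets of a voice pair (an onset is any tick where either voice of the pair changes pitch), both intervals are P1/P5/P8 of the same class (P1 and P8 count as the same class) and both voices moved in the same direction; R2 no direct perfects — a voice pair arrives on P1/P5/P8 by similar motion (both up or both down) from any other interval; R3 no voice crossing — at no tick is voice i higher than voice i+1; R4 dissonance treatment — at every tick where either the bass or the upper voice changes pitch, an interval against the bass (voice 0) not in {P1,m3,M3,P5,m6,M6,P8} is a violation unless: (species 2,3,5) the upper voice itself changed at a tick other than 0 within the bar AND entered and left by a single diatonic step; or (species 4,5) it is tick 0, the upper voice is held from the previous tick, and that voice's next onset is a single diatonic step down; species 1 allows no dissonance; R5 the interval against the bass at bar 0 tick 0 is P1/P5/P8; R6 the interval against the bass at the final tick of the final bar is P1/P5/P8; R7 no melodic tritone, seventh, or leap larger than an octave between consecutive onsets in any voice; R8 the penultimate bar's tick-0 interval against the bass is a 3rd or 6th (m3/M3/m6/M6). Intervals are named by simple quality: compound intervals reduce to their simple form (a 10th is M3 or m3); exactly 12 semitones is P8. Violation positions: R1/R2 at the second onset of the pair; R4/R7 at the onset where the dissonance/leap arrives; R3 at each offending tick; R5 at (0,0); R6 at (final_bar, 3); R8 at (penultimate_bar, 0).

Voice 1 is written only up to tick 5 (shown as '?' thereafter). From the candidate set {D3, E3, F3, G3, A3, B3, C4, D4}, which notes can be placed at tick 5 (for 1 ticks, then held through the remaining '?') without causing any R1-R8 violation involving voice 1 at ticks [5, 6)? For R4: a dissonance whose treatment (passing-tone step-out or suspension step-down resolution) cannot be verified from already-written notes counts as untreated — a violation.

{A3, D3, D4, F3}

D3: legal
E3: violates R4
F3: legal
G3: violates R4
A3: legal
B3: violates R7
C4: violates R4
D4: legal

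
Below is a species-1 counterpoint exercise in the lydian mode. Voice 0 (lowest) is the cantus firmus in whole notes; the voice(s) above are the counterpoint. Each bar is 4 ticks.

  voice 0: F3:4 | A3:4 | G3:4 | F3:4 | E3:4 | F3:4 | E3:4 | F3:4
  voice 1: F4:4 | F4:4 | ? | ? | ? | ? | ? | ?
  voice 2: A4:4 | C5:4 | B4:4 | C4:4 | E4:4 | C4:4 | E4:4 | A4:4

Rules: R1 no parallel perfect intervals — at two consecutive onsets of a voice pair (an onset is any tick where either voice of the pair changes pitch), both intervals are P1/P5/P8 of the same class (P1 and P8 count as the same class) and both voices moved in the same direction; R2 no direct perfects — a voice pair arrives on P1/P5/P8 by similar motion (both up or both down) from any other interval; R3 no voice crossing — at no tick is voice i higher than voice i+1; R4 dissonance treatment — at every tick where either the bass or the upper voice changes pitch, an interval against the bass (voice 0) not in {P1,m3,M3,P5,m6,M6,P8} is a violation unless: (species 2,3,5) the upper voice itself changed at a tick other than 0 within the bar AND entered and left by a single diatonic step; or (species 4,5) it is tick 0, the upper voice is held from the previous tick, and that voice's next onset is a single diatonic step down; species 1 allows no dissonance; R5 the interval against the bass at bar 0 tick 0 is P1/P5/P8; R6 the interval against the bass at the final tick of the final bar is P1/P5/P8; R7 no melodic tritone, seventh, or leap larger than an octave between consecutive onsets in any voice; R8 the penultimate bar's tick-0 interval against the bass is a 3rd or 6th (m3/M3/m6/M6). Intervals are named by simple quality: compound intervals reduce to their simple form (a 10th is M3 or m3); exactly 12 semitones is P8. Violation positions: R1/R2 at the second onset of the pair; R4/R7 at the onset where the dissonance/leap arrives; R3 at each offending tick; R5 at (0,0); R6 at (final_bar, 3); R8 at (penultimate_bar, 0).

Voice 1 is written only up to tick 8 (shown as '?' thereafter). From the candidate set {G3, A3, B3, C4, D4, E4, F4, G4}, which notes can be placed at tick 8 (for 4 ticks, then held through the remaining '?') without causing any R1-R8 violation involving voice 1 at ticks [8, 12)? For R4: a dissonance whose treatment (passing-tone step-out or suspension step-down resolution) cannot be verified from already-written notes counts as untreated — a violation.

G3: violates R2,R7
A3: violates R4
B3: violates R2,R7
C4: violates R4
D4: violates R2
E4: violates R1
F4: violates R4
G4: legal

{G4}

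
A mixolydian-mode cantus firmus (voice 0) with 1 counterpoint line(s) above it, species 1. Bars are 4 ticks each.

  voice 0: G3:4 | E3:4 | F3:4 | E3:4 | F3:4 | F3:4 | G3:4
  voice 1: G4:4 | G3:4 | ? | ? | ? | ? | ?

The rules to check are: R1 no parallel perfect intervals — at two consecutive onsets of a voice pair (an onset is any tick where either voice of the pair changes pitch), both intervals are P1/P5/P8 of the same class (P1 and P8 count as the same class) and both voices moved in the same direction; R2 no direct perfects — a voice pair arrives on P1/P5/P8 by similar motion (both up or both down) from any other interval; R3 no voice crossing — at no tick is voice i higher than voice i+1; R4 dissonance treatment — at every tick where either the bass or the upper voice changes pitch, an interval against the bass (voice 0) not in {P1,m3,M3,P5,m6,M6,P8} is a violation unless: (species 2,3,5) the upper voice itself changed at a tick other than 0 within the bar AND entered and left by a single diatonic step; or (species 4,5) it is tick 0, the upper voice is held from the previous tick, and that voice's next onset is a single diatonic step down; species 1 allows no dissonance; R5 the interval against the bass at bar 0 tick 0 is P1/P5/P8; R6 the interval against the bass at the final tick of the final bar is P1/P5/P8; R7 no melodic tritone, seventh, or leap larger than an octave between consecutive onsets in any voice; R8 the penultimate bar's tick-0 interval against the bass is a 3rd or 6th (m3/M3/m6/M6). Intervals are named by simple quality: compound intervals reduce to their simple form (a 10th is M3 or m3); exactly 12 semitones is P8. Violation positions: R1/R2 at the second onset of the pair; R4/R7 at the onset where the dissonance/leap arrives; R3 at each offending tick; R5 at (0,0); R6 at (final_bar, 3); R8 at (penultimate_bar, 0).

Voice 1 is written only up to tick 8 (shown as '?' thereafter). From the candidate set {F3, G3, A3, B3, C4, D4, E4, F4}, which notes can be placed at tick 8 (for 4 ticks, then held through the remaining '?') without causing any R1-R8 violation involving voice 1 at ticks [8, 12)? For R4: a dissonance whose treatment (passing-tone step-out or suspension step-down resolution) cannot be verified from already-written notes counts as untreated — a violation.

{A3, D4, F3}

F3: legal
G3: violates R4
A3: legal
B3: violates R4
C4: violates R2
D4: legal
E4: violates R4
F4: violates R2,R7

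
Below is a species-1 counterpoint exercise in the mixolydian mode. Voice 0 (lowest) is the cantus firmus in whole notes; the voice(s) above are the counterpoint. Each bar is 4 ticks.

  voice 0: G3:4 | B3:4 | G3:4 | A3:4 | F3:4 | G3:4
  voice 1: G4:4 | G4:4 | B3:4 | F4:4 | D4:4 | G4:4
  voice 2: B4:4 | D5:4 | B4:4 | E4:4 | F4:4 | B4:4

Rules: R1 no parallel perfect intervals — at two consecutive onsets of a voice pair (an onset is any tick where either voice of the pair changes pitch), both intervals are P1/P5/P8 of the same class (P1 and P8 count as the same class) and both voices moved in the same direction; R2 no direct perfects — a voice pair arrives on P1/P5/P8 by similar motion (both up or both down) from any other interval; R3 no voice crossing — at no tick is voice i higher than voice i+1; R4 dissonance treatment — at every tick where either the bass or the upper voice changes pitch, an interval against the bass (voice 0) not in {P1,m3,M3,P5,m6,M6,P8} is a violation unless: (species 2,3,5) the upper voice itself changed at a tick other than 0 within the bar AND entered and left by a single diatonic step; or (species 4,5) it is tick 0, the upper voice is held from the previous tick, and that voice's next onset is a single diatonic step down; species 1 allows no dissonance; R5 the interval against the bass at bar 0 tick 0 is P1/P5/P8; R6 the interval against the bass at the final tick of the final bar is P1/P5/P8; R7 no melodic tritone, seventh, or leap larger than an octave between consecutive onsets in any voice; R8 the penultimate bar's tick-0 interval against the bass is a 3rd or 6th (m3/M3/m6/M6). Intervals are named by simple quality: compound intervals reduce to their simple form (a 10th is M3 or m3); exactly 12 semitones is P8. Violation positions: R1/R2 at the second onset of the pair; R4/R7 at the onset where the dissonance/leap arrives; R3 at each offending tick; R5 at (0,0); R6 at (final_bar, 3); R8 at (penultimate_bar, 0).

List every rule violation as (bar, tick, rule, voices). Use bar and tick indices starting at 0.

(0, 0, R5, (0, 2))
(2, 0, R2, (1, 2))
(3, 0, R3, (1, 2))
(3, 0, R7, (1,))
(3, 1, R3, (1, 2))
(3, 2, R3, (1, 2))
(3, 3, R3, (1, 2))
(4, 0, R8, (0, 2))
(5, 0, R2, (0, 1))
(5, 0, R7, (2,))
(5, 3, R6, (0, 2))

bar 0: v0=G3 v1=G4 v2=B4 downbeat M3
bar 1: v0=B3 v1=G4 v2=D5 downbeat m3
bar 2: v0=G3 v1=B3 v2=B4 downbeat M3
bar 3: v0=A3 v1=F4 v2=E4 downbeat P5
bar 4: v0=F3 v1=D4 v2=F4 downbeat P8
bar 5: v0=G3 v1=G4 v2=B4 downbeat M3
  -> R5 @ bar 0 tick 0 v(0, 2): opens on M3
  -> R2 @ bar 2 tick 0 v(1, 2): G4/D5 P5 -> B3/B4 P8 similar
  -> R3 @ bar 3 tick 0 v(1, 2): F4 above E4
  -> R7 @ bar 3 tick 0 v(1,): B3->F4 leap 6st
  -> R3 @ bar 3 tick 1 v(1, 2): F4 above E4
  -> R3 @ bar 3 tick 2 v(1, 2): F4 above E4
  -> R3 @ bar 3 tick 3 v(1, 2): F4 above E4
  -> R8 @ bar 4 tick 0 v(0, 2): penult P8 not 3rd/6th
  -> R2 @ bar 5 tick 0 v(0, 1): F3/D4 M6 -> G3/G4 P8 similar
  -> R7 @ bar 5 tick 0 v(2,): F4->B4 leap 6st
  -> R6 @ bar 5 tick 3 v(0, 2): closes on M3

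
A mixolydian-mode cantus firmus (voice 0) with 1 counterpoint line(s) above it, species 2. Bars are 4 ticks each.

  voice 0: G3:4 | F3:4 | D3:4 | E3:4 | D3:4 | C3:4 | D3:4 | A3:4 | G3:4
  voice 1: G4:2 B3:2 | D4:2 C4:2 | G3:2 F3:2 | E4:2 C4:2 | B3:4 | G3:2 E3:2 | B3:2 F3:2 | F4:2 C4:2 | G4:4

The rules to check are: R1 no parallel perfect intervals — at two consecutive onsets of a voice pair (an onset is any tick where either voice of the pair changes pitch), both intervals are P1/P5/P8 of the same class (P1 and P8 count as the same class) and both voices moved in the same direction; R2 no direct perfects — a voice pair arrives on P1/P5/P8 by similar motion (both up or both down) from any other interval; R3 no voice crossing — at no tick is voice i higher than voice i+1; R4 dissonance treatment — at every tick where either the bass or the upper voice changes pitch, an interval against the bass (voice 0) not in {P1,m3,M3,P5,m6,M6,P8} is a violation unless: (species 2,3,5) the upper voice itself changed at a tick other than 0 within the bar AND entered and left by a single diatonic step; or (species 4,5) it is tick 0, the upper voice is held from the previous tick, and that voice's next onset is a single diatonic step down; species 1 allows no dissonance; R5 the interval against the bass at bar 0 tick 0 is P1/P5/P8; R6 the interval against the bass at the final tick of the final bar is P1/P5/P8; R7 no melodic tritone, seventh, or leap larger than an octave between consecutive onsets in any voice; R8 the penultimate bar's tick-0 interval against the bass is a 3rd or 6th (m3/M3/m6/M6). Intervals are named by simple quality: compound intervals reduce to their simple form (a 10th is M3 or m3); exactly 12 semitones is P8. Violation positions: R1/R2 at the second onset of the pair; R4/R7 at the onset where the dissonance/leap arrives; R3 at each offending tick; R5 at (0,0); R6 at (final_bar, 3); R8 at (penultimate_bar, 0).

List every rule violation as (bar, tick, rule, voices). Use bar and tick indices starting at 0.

(2, 0, R4, (0, 1))
(3, 0, R2, (0, 1))
(3, 0, R7, (1,))
(5, 0, R2, (0, 1))
(6, 2, R7, (1,))

bar 0: v0=G3 v1=G4 downbeat P8
bar 1: v0=F3 v1=D4 downbeat M6
bar 2: v0=D3 v1=G3 downbeat P4
bar 3: v0=E3 v1=E4 downbeat P8
bar 4: v0=D3 v1=B3 downbeat M6
bar 5: v0=C3 v1=G3 downbeat P5
bar 6: v0=D3 v1=B3 downbeat M6
bar 7: v0=A3 v1=F4 downbeat m6
bar 8: v0=G3 v1=G4 downbeat P8
  -> R4 @ bar 2 tick 0 v(0, 1): D3/G3 P4 untreated
  -> R2 @ bar 3 tick 0 v(0, 1): D3/F3 m3 -> E3/E4 P8 similar
  -> R7 @ bar 3 tick 0 v(1,): F3->E4 leap 11st
  -> R2 @ bar 5 tick 0 v(0, 1): D3/B3 M6 -> C3/G3 P5 similar
  -> R7 @ bar 6 tick 2 v(1,): B3->F3 leap 6st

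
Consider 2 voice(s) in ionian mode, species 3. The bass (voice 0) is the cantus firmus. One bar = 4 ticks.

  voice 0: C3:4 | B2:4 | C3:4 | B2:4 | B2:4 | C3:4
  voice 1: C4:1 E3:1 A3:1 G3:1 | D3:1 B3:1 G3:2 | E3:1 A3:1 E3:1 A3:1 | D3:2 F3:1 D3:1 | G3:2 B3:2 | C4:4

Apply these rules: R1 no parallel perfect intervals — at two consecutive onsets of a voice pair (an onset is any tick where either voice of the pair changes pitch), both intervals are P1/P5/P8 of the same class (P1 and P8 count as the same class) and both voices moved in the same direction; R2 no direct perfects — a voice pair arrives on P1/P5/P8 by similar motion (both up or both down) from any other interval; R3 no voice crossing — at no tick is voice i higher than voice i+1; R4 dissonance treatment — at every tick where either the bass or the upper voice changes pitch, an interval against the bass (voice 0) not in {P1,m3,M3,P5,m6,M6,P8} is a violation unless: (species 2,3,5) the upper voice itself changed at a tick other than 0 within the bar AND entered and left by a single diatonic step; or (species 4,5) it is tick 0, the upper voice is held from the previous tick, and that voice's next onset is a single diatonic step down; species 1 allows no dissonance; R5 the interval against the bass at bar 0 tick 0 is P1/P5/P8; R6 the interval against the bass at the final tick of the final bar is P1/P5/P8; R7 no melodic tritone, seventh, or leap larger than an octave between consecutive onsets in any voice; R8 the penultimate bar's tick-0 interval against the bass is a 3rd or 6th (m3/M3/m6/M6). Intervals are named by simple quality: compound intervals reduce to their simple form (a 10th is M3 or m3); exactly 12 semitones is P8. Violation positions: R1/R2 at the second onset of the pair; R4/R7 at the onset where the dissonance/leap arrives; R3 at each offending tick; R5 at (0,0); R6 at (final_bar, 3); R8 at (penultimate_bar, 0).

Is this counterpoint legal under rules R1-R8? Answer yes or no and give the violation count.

No (2 violations)

bar 0: v0=C3 v1=C4 (P8)
bar 1: v0=B2 v1=D3 (m3)
bar 2: v0=C3 v1=E3 (M3)
bar 3: v0=B2 v1=D3 (m3)
bar 4: v0=B2 v1=G3 (m6)
bar 5: v0=C3 v1=C4 (P8)
  R4 @ bar3.2: B2/F3 TT untreated
  R1 @ bar5.0: B2/B3 P8 -> C3/C4 P8 similar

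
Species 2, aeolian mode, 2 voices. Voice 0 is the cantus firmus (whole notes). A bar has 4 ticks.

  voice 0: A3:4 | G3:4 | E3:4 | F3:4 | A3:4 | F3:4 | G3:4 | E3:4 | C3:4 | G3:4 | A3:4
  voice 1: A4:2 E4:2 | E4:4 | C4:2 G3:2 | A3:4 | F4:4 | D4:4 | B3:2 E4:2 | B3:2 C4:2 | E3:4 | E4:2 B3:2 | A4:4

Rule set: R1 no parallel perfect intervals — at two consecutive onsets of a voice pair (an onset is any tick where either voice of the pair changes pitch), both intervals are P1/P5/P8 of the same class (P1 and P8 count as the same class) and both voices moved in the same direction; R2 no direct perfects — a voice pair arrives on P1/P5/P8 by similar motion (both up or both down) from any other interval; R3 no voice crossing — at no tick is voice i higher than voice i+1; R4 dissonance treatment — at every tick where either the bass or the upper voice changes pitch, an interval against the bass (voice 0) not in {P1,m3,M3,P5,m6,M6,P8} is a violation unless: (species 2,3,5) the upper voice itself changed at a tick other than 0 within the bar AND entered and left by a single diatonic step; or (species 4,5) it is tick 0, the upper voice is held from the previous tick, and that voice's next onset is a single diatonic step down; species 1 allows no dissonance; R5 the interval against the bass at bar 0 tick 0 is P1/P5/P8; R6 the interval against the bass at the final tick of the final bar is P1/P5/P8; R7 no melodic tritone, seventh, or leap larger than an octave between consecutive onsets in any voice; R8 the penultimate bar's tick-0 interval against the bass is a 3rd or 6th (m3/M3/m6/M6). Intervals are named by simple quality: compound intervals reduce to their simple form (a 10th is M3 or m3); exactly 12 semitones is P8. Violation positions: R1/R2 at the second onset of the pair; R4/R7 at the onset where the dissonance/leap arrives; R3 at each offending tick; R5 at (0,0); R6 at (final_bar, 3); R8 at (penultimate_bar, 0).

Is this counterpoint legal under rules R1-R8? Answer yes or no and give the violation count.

No (3 violations)

bar 0: v0=A3 v1=A4 (P8)
bar 1: v0=G3 v1=E4 (M6)
bar 2: v0=E3 v1=C4 (m6)
bar 3: v0=F3 v1=A3 (M3)
bar 4: v0=A3 v1=F4 (m6)
bar 5: v0=F3 v1=D4 (M6)
bar 6: v0=G3 v1=B3 (M3)
bar 7: v0=E3 v1=B3 (P5)
bar 8: v0=C3 v1=E3 (M3)
bar 9: v0=G3 v1=E4 (M6)
bar 10: v0=A3 v1=A4 (P8)
  R2 @ bar7.0: G3/E4 M6 -> E3/B3 P5 similar
  R2 @ bar10.0: G3/B3 M3 -> A3/A4 P8 similar
  R7 @ bar10.0: B3->A4 leap 10st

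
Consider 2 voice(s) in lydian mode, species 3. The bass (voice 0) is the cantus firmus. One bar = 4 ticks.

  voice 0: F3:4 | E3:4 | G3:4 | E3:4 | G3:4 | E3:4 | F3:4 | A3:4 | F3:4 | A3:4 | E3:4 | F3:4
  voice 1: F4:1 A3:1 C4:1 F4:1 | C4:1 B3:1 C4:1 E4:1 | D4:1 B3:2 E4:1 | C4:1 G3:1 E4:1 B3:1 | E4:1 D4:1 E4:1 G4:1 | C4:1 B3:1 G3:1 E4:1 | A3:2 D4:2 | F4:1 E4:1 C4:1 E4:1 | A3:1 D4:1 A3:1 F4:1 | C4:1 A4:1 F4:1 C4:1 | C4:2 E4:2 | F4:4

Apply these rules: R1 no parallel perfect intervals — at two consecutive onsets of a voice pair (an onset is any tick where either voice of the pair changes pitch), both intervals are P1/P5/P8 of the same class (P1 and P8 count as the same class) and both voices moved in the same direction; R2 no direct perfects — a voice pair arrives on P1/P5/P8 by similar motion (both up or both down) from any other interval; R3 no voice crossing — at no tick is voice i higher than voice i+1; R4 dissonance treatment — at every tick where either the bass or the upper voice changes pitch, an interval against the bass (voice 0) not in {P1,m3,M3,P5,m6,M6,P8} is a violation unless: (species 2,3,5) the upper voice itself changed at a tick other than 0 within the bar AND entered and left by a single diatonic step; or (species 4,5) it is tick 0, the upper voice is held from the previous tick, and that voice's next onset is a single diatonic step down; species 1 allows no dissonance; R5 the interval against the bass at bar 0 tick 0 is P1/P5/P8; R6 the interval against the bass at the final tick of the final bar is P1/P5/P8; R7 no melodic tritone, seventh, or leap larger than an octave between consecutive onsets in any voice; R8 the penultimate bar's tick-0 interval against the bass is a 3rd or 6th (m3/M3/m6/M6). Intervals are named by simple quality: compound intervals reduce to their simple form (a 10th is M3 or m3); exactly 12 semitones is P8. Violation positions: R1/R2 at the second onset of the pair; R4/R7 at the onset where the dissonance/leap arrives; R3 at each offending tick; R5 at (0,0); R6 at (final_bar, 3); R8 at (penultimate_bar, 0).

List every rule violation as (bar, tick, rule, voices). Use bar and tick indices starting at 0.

(11, 0, R1, (0, 1))

bar 0: v0=F3 v1=F4 downbeat P8
bar 1: v0=E3 v1=C4 downbeat m6
bar 2: v0=G3 v1=D4 downbeat P5
bar 3: v0=E3 v1=C4 downbeat m6
bar 4: v0=G3 v1=E4 downbeat M6
bar 5: v0=E3 v1=C4 downbeat m6
bar 6: v0=F3 v1=A3 downbeat M3
bar 7: v0=A3 v1=F4 downbeat m6
bar 8: v0=F3 v1=A3 downbeat M3
bar 9: v0=A3 v1=C4 downbeat m3
bar 10: v0=E3 v1=C4 downbeat m6
bar 11: v0=F3 v1=F4 downbeat P8
  -> R1 @ bar 11 tick 0 v(0, 1): E3/E4 P8 -> F3/F4 P8 similar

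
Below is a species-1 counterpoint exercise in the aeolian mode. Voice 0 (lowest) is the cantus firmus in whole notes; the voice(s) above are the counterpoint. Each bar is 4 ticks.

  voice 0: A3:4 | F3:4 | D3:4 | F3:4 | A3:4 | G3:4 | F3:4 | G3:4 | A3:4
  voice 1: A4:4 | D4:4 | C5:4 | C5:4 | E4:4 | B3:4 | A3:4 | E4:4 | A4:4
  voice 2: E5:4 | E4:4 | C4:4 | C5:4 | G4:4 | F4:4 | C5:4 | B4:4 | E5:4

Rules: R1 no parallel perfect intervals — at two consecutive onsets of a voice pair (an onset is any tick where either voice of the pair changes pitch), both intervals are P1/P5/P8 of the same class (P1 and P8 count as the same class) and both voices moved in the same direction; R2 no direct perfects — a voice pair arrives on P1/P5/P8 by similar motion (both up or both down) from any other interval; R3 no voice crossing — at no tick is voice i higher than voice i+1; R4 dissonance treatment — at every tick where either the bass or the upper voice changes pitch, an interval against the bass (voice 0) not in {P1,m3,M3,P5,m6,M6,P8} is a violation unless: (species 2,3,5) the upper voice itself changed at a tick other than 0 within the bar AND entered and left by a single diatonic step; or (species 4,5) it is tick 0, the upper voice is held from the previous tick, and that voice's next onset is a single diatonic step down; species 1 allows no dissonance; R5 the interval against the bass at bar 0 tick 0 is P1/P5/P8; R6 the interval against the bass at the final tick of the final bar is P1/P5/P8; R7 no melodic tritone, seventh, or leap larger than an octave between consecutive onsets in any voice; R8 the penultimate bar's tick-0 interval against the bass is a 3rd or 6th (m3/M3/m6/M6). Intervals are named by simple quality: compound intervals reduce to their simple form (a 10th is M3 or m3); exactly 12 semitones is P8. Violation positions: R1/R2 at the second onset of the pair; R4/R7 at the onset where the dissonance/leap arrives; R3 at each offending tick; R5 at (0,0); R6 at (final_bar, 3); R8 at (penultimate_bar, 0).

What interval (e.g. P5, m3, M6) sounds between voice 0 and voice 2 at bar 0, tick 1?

voice 0=A3 voice 2=E5 -> P5

P5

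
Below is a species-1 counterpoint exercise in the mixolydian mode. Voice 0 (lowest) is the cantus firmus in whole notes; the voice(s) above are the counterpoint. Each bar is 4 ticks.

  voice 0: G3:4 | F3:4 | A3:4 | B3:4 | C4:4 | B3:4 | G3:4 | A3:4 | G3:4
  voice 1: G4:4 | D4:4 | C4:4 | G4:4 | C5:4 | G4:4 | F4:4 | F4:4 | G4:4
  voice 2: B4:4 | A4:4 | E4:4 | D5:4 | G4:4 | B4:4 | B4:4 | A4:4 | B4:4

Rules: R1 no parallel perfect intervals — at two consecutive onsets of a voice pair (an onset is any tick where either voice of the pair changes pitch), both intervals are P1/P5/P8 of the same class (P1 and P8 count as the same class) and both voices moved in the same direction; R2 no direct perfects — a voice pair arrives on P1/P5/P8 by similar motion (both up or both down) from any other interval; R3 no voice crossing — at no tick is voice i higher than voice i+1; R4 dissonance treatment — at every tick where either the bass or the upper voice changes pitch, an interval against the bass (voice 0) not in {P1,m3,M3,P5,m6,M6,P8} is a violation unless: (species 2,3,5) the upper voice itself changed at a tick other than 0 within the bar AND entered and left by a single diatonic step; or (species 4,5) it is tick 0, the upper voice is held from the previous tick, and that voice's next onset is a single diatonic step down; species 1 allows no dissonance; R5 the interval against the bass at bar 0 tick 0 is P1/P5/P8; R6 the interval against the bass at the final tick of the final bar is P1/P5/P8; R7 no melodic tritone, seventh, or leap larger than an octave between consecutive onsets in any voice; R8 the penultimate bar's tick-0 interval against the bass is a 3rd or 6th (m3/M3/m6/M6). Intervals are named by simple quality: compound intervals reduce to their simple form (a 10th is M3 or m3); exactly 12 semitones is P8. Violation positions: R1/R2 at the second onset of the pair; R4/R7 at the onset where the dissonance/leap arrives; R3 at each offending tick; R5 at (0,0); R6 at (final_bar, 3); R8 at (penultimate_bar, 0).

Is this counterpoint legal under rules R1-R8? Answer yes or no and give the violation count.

bar 0: v0=G3 v1=G4 v2=B4 (M3)
bar 1: v0=F3 v1=D4 v2=A4 (M3)
bar 2: v0=A3 v1=C4 v2=E4 (P5)
bar 3: v0=B3 v1=G4 v2=D5 (m3)
bar 4: v0=C4 v1=C5 v2=G4 (P5)
bar 5: v0=B3 v1=G4 v2=B4 (P8)
bar 6: v0=G3 v1=F4 v2=B4 (M3)
bar 7: v0=A3 v1=F4 v2=A4 (P8)
bar 8: v0=G3 v1=G4 v2=B4 (M3)
  R5 @ bar0.0: opens on M3
  R2 @ bar1.0: G4/B4 M3 -> D4/A4 P5 similar
  R2 @ bar3.0: C4/E4 M3 -> G4/D5 P5 similar
  R7 @ bar3.0: E4->D5 leap 10st
  R2 @ bar4.0: B3/G4 m6 -> C4/C5 P8 similar
  R3 @ bar4.0: C5 above G4
  R3 @ bar4.1: C5 above G4
  R3 @ bar4.2: C5 above G4
  R3 @ bar4.3: C5 above G4
  R4 @ bar6.0: G3/F4 m7 untreated
  R8 @ bar7.0: penult P8 not 3rd/6th
  R6 @ bar8.3: closes on M3

No (12 violations)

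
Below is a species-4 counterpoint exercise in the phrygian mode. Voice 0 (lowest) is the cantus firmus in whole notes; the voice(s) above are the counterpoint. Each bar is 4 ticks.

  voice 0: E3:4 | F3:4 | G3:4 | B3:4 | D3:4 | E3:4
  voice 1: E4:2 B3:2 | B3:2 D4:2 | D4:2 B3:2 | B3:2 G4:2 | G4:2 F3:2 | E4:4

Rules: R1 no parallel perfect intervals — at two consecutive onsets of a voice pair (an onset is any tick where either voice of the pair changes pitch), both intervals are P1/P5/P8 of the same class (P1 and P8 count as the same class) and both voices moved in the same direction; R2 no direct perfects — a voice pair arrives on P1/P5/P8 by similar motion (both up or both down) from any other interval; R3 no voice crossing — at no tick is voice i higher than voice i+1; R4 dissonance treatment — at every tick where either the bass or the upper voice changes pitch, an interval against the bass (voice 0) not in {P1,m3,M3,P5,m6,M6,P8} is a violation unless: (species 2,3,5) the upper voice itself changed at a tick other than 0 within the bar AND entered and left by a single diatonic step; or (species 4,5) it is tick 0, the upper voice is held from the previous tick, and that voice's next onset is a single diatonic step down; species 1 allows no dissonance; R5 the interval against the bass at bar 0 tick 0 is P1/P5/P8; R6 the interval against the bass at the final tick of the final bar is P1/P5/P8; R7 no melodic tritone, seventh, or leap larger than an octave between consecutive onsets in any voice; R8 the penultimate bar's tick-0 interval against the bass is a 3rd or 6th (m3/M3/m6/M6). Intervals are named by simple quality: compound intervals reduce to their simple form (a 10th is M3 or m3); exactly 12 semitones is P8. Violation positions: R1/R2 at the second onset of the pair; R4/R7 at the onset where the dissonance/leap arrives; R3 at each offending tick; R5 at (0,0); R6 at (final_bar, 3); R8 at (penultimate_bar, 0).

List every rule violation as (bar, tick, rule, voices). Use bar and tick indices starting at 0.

(1, 0, R4, (0, 1))
(4, 0, R4, (0, 1))
(4, 0, R8, (0, 1))
(4, 2, R7, (1,))
(5, 0, R2, (0, 1))
(5, 0, R7, (1,))

bar 0: v0=E3 v1=E4 downbeat P8
bar 1: v0=F3 v1=B3 downbeat TT
bar 2: v0=G3 v1=D4 downbeat P5
bar 3: v0=B3 v1=B3 downbeat P1
bar 4: v0=D3 v1=G4 downbeat P4
bar 5: v0=E3 v1=E4 downbeat P8
  -> R4 @ bar 1 tick 0 v(0, 1): F3/B3 TT untreated
  -> R4 @ bar 4 tick 0 v(0, 1): D3/G4 P4 untreated
  -> R8 @ bar 4 tick 0 v(0, 1): penult P4 not 3rd/6th
  -> R7 @ bar 4 tick 2 v(1,): G4->F3 leap 14st
  -> R2 @ bar 5 tick 0 v(0, 1): D3/F3 m3 -> E3/E4 P8 similar
  -> R7 @ bar 5 tick 0 v(1,): F3->E4 leap 11st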